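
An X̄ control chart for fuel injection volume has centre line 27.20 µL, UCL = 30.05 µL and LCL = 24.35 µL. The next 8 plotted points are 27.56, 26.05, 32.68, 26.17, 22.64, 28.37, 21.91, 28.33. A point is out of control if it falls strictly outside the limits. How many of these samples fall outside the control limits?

Compare each point to [24.35, 30.05]: sample 3 = 32.68 > UCL; sample 5 = 22.64 < LCL; sample 7 = 21.91 < LCL.

3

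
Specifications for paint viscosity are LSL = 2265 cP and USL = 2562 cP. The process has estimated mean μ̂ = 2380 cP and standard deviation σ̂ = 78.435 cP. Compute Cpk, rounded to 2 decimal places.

Cpu = (USL − μ̂) / (3σ̂) = (2562 − 2380) / (3 × 78.435) = 0.7735; Cpl = (μ̂ − LSL) / (3σ̂) = (2380 − 2265) / (3 × 78.435) = 0.4887; Cpk = min(Cpu, Cpl) = 0.4887

0.49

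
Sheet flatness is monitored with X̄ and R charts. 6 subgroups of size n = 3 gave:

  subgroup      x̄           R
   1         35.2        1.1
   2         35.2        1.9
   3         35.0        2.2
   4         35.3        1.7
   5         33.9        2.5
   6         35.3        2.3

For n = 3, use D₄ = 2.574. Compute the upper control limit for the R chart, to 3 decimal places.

5.019

R̄ = (1.1 + 1.9 + 2.2 + 1.7 + 2.5 + 2.3) / 6 = 11.7000 / 6 = 1.9500
UCL_R = D₄·R̄ = 2.574 × 1.9500 = 5.0193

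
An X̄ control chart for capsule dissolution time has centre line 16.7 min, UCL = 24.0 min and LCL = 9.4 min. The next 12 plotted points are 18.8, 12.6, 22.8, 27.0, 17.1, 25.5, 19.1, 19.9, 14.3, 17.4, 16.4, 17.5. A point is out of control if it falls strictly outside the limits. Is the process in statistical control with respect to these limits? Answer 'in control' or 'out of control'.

Compare each point to [9.4, 24.0]: sample 4 = 27.0 > UCL; sample 6 = 25.5 > UCL.

out of control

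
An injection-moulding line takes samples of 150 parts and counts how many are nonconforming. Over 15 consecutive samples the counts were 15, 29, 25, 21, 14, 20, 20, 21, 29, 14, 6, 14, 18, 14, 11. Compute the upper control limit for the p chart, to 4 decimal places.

0.2002

p̄ = Σdᵢ / (k·n) = 271 / (15 × 150) = 0.12044
UCL = p̄ + 3·√(p̄(1−p̄)/n) = 0.12044 + 3 × √(0.12044×0.87956/150) = 0.12044 + 3 × 0.02658 = 0.20017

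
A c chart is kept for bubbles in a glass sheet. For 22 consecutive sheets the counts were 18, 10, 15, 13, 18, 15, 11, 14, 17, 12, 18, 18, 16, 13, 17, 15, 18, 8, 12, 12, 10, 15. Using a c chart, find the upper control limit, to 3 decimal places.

c̄ = (18 + 10 + 15 + 13 + 18 + 15 + 11 + 14 + 17 + 12 + 18 + 18 + 16 + 13 + 17 + 15 + 18 + 8 + 12 + 12 + 10 + 15) / 22 = 315 / 22 = 14.3182
UCL = c̄ + 3√c̄ = 14.3182 + 3 × √14.3182 = 14.3182 + 3 × 3.7839 = 25.6700

25.670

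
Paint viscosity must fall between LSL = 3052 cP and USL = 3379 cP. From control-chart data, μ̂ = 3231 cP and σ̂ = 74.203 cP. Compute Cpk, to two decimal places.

0.66

Cpu = (USL − μ̂) / (3σ̂) = (3379 − 3231) / (3 × 74.203) = 0.6648; Cpl = (μ̂ − LSL) / (3σ̂) = (3231 − 3052) / (3 × 74.203) = 0.8041; Cpk = min(Cpu, Cpl) = 0.6648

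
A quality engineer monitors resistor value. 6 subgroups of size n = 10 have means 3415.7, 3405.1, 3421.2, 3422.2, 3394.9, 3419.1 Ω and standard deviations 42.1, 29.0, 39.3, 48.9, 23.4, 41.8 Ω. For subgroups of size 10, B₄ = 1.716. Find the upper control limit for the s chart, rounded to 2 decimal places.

64.21

s̄ = (42.1 + 29.0 + 39.3 + 48.9 + 23.4 + 41.8) / 6 = 37.4167
UCL_s = B₄·s̄ = 1.716 × 37.4167 = 64.2070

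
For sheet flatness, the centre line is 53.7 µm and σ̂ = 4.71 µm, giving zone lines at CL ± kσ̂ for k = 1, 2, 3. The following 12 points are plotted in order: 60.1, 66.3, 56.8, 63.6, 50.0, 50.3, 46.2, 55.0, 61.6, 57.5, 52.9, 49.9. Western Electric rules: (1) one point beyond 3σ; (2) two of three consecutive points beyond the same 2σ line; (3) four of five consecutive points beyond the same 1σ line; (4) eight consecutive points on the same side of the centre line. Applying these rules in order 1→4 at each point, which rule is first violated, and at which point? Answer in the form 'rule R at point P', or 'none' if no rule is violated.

rule 2 at point 4

Zone of each point (C = within 1σ̂, B = 1σ̂–2σ̂, A = 2σ̂–3σ̂, * = beyond 3σ̂; sign = side of CL): 1:+B, 2:+A, 3:+C, 4:+A, 5:-C, 6:-C, 7:-B, 8:+C, 9:+B, 10:+C, 11:-C, 12:-C
Rule 2 (two of three consecutive points beyond the same 2σ limit) is satisfied at point 4.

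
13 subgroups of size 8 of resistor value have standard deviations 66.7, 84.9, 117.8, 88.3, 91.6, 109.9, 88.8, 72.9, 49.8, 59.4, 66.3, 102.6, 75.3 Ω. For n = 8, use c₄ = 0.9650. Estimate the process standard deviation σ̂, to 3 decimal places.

85.636

s̄ = (66.7 + 84.9 + 117.8 + 88.3 + 91.6 + 109.9 + 88.8 + 72.9 + 49.8 + 59.4 + 66.3 + 102.6 + 75.3) / 13 = 82.6385
σ̂ = s̄ / c₄ = 82.6385 / 0.9650 = 85.6357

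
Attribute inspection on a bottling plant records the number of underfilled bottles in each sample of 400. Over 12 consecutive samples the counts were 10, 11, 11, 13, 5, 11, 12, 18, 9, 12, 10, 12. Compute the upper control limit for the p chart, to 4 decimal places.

0.0526

p̄ = Σdᵢ / (k·n) = 134 / (12 × 400) = 0.02792
UCL = p̄ + 3·√(p̄(1−p̄)/n) = 0.02792 + 3 × √(0.02792×0.97208/400) = 0.02792 + 3 × 0.00824 = 0.05263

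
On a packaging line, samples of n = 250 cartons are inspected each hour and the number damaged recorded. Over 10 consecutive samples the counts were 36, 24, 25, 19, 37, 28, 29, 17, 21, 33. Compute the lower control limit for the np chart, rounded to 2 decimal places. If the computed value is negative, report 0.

12.20

p̄ = Σdᵢ / (k·n) = 269 / (10 × 250) = 0.10760
LCL = np̄ − 3·√(np̄(1−p̄)) = 26.9000 − 3 × 4.8995 = 12.2014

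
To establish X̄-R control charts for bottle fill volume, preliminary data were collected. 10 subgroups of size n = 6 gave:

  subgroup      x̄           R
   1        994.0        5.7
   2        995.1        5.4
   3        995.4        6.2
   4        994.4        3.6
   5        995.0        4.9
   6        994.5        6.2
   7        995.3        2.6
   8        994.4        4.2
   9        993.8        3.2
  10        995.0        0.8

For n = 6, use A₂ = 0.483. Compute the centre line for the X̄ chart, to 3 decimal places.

X̄̄ = (994.0 + 995.1 + 995.4 + 994.4 + 995.0 + 994.5 + 995.3 + 994.4 + 993.8 + 995.0) / 10 = 9946.9000 / 10 = 994.6900
CL = X̄̄ = 994.6900

994.690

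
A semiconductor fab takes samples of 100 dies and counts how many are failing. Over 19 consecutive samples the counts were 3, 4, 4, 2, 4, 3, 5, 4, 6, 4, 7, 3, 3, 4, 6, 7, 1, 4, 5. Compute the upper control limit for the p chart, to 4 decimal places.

p̄ = Σdᵢ / (k·n) = 79 / (19 × 100) = 0.04158
UCL = p̄ + 3·√(p̄(1−p̄)/n) = 0.04158 + 3 × √(0.04158×0.95842/100) = 0.04158 + 3 × 0.01996 = 0.10147

0.1015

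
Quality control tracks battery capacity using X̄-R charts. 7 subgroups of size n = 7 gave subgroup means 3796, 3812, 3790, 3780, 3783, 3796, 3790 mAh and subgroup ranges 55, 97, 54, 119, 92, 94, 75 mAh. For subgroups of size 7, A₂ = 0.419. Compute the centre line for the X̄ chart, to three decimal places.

X̄̄ = (3796 + 3812 + 3790 + 3780 + 3783 + 3796 + 3790) / 7 = 26547.0000 / 7 = 3792.4286
CL = X̄̄ = 3792.4286

3792.429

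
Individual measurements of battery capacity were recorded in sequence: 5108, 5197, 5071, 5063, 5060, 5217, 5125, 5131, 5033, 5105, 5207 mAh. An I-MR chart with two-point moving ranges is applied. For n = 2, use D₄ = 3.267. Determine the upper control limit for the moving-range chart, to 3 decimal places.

246.005

Moving ranges: 89, 126, 8, 3, 157, 92, 6, 98, 72, 102; M̄R̄ = 753.0000 / 10 = 75.3000
UCL_MR = D₄·M̄R̄ = 3.267 × 75.3000 = 246.0051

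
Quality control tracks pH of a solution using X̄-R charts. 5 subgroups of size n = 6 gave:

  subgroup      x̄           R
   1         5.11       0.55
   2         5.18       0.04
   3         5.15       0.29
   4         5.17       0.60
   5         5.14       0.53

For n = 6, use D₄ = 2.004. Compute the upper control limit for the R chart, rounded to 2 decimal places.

0.81

R̄ = (0.55 + 0.04 + 0.29 + 0.60 + 0.53) / 5 = 2.0100 / 5 = 0.4020
UCL_R = D₄·R̄ = 2.004 × 0.4020 = 0.8056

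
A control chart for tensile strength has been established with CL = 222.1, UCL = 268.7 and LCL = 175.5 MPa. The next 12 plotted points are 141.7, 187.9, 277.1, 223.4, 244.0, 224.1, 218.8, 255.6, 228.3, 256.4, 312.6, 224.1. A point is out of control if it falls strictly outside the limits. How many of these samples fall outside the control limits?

3

Compare each point to [175.5, 268.7]: sample 1 = 141.7 < LCL; sample 3 = 277.1 > UCL; sample 11 = 312.6 > UCL.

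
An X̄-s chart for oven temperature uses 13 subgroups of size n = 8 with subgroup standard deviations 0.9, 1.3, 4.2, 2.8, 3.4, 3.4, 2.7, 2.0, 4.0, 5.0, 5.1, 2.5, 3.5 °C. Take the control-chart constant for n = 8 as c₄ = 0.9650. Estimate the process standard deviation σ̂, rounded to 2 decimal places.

s̄ = (0.9 + 1.3 + 4.2 + 2.8 + 3.4 + 3.4 + 2.7 + 2.0 + 4.0 + 5.0 + 5.1 + 2.5 + 3.5) / 13 = 3.1385
σ̂ = s̄ / c₄ = 3.1385 / 0.9650 = 3.2523

3.25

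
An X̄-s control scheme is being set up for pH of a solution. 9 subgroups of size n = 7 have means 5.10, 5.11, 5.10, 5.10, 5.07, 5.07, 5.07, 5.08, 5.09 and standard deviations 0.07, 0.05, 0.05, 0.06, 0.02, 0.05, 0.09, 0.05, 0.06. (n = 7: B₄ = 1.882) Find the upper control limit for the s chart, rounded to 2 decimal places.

s̄ = (0.07 + 0.05 + 0.05 + 0.06 + 0.02 + 0.05 + 0.09 + 0.05 + 0.06) / 9 = 0.0556
UCL_s = B₄·s̄ = 1.882 × 0.0556 = 0.1046

0.10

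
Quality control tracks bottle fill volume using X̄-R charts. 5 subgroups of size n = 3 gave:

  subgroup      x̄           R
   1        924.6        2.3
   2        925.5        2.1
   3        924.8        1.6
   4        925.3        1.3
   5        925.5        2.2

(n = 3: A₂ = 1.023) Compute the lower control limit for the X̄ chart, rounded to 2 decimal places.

923.20

X̄̄ = (924.6 + 925.5 + 924.8 + 925.3 + 925.5) / 5 = 4625.7000 / 5 = 925.1400
R̄ = (2.3 + 2.1 + 1.6 + 1.3 + 2.2) / 5 = 9.5000 / 5 = 1.9000
LCL = X̄̄ − A₂·R̄ = 925.1400 − 1.023 × 1.9000 = 923.1963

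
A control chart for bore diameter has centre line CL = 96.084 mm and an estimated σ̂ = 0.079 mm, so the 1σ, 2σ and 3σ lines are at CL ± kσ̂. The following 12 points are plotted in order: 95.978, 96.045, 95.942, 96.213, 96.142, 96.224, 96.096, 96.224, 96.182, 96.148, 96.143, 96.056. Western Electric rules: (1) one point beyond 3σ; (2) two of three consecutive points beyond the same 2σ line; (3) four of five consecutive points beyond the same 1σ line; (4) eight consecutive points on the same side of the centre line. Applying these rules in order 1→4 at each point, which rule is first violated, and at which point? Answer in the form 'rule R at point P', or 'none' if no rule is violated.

Zone of each point (C = within 1σ̂, B = 1σ̂–2σ̂, A = 2σ̂–3σ̂, * = beyond 3σ̂; sign = side of CL): 1:-B, 2:-C, 3:-B, 4:+B, 5:+C, 6:+B, 7:+C, 8:+B, 9:+B, 10:+C, 11:+C, 12:-C
Rule 4 (eight consecutive points on the same side of the centre line) is satisfied at point 11.

rule 4 at point 11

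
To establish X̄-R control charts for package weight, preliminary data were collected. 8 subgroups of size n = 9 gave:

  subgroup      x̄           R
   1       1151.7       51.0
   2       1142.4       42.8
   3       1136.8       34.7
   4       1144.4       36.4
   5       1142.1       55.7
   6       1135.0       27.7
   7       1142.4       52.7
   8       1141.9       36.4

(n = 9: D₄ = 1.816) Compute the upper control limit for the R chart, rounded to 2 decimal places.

R̄ = (51.0 + 42.8 + 34.7 + 36.4 + 55.7 + 27.7 + 52.7 + 36.4) / 8 = 337.4000 / 8 = 42.1750
UCL_R = D₄·R̄ = 1.816 × 42.1750 = 76.5898

76.59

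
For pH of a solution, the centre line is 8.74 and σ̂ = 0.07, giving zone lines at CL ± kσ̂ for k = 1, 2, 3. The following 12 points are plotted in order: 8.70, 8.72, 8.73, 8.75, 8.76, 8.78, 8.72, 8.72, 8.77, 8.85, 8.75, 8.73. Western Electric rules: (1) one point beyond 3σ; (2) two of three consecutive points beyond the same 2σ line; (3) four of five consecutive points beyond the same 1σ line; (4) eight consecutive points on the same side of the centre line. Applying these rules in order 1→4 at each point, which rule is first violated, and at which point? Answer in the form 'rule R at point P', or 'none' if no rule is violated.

none

Zone of each point (C = within 1σ̂, B = 1σ̂–2σ̂, A = 2σ̂–3σ̂, * = beyond 3σ̂; sign = side of CL): 1:-C, 2:-C, 3:-C, 4:+C, 5:+C, 6:+C, 7:-C, 8:-C, 9:+C, 10:+B, 11:+C, 12:-C
No rule fires across all 12 points.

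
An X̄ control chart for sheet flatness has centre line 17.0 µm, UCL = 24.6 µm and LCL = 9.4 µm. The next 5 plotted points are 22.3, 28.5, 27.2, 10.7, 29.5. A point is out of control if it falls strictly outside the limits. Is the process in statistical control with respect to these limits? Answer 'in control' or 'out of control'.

out of control

Compare each point to [9.4, 24.6]: sample 2 = 28.5 > UCL; sample 3 = 27.2 > UCL; sample 5 = 29.5 > UCL.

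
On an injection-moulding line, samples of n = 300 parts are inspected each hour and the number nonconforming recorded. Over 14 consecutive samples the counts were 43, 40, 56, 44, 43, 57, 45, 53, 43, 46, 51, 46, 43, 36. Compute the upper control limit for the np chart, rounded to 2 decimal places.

p̄ = Σdᵢ / (k·n) = 646 / (14 × 300) = 0.15381
UCL = np̄ + 3·√(np̄(1−p̄)) = 46.1429 + 3 × √(46.1429×0.84619) = 46.1429 + 3 × 6.2487 = 64.8888

64.89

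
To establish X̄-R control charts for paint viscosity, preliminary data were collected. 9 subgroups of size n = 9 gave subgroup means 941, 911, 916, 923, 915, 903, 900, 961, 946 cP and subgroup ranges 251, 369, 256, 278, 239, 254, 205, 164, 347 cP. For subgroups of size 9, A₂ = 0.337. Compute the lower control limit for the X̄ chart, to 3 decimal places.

X̄̄ = (941 + 911 + 916 + 923 + 915 + 903 + 900 + 961 + 946) / 9 = 8316.0000 / 9 = 924.0000
R̄ = (251 + 369 + 256 + 278 + 239 + 254 + 205 + 164 + 347) / 9 = 2363.0000 / 9 = 262.5556
LCL = X̄̄ − A₂·R̄ = 924.0000 − 0.337 × 262.5556 = 835.5188

835.519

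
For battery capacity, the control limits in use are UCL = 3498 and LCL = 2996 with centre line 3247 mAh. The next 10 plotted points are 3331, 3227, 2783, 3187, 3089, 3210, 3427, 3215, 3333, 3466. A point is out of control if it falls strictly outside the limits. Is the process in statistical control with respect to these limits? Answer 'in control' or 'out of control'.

out of control

Compare each point to [2996, 3498]: sample 3 = 2783 < LCL.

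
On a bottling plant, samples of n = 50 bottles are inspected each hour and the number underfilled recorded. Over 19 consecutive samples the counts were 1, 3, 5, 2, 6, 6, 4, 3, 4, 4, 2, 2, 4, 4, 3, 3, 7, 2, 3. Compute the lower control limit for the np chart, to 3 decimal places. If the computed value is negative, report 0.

0.000

p̄ = Σdᵢ / (k·n) = 68 / (19 × 50) = 0.07158
LCL = np̄ − 3·√(np̄(1−p̄)) = 3.5789 − 3 × 1.8228 = -1.8896 → 0 (negative, so LCL = 0)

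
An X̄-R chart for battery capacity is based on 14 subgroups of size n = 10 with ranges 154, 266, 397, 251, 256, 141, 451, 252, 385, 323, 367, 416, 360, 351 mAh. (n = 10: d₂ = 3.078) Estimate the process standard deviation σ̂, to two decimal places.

101.41

R̄ = (154 + 266 + 397 + 251 + 256 + 141 + 451 + 252 + 385 + 323 + 367 + 416 + 360 + 351) / 14 = 312.1429
σ̂ = R̄ / d₂ = 312.1429 / 3.078 = 101.4109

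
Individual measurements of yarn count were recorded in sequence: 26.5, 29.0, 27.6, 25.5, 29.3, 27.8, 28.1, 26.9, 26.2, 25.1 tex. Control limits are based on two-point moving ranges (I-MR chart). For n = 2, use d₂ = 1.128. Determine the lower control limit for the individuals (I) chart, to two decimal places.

X̄ = (26.5 + 29.0 + 27.6 + 25.5 + 29.3 + 27.8 + 28.1 + 26.9 + 26.2 + 25.1) / 10 = 27.2000
Moving ranges: 2.5, 1.4, 2.1, 3.8, 1.5, 0.3, 1.2, 0.7, 1.1; M̄R̄ = 14.6000 / 9 = 1.6222
LCL = X̄ − 3·M̄R̄/d₂ = 27.2000 − 3 × 1.6222 / 1.128 = 22.8856

22.89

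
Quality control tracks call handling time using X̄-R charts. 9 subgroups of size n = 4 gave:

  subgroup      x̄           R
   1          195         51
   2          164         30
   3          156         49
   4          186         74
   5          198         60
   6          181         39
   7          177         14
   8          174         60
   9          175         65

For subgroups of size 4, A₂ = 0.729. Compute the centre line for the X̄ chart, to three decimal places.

X̄̄ = (195 + 164 + 156 + 186 + 198 + 181 + 177 + 174 + 175) / 9 = 1606.0000 / 9 = 178.4444
CL = X̄̄ = 178.4444

178.444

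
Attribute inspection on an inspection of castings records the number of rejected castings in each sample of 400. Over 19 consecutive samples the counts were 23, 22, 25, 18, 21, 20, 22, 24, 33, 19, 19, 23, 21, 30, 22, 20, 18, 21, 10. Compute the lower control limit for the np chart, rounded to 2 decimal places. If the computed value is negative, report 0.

p̄ = Σdᵢ / (k·n) = 411 / (19 × 400) = 0.05408
LCL = np̄ − 3·√(np̄(1−p̄)) = 21.6316 − 3 × 4.5235 = 8.0612

8.06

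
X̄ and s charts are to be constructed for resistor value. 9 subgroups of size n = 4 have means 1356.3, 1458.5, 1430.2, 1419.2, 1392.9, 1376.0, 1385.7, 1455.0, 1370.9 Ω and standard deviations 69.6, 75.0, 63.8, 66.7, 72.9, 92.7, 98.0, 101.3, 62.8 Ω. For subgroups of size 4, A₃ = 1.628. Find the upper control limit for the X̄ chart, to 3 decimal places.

X̄̄ = (1356.3 + 1458.5 + 1430.2 + 1419.2 + 1392.9 + 1376.0 + 1385.7 + 1455.0 + 1370.9) / 9 = 1404.9667
s̄ = (69.6 + 75.0 + 63.8 + 66.7 + 72.9 + 92.7 + 98.0 + 101.3 + 62.8) / 9 = 78.0889
UCL = X̄̄ + A₃·s̄ = 1404.9667 + 1.628 × 78.0889 = 1532.0954

1532.095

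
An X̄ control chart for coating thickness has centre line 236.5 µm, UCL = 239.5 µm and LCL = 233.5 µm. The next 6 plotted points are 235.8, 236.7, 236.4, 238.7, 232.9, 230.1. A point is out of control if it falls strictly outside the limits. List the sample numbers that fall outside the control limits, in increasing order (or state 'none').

Compare each point to [233.5, 239.5]: sample 5 = 232.9 < LCL; sample 6 = 230.1 < LCL.

5, 6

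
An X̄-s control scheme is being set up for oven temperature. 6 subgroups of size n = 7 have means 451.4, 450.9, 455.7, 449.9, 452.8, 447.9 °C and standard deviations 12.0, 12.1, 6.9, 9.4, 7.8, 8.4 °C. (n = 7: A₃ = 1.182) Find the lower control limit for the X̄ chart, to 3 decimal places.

440.283

X̄̄ = (451.4 + 450.9 + 455.7 + 449.9 + 452.8 + 447.9) / 6 = 451.4333
s̄ = (12.0 + 12.1 + 6.9 + 9.4 + 7.8 + 8.4) / 6 = 9.4333
LCL = X̄̄ − A₃·s̄ = 451.4333 − 1.182 × 9.4333 = 440.2831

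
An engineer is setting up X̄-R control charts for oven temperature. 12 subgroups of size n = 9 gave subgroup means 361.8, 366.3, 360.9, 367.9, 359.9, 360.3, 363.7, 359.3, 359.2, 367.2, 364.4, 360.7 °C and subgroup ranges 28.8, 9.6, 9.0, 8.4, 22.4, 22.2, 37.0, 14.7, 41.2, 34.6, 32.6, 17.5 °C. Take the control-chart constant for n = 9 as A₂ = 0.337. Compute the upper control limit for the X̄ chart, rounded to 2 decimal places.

370.44

X̄̄ = (361.8 + 366.3 + 360.9 + 367.9 + 359.9 + 360.3 + 363.7 + 359.3 + 359.2 + 367.2 + 364.4 + 360.7) / 12 = 4351.6000 / 12 = 362.6333
R̄ = (28.8 + 9.6 + 9.0 + 8.4 + 22.4 + 22.2 + 37.0 + 14.7 + 41.2 + 34.6 + 32.6 + 17.5) / 12 = 278.0000 / 12 = 23.1667
UCL = X̄̄ + A₂·R̄ = 362.6333 + 0.337 × 23.1667 = 370.4405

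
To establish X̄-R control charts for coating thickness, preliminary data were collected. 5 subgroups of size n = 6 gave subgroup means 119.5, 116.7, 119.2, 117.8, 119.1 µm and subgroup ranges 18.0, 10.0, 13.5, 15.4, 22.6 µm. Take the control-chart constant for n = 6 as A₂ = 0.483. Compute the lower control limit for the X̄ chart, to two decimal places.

110.78

X̄̄ = (119.5 + 116.7 + 119.2 + 117.8 + 119.1) / 5 = 592.3000 / 5 = 118.4600
R̄ = (18.0 + 10.0 + 13.5 + 15.4 + 22.6) / 5 = 79.5000 / 5 = 15.9000
LCL = X̄̄ − A₂·R̄ = 118.4600 − 0.483 × 15.9000 = 110.7803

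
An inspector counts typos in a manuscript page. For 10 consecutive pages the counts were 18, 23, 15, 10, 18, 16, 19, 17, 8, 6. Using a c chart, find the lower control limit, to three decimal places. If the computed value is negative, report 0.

c̄ = (18 + 23 + 15 + 10 + 18 + 16 + 19 + 17 + 8 + 6) / 10 = 150 / 10 = 15.0000
LCL = c̄ − 3√c̄ = 15.0000 − 3 × 3.8730 = 3.3810

3.381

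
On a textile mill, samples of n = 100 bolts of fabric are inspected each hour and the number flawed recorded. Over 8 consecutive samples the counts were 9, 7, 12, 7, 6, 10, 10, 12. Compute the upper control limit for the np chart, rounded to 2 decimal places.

p̄ = Σdᵢ / (k·n) = 73 / (8 × 100) = 0.09125
UCL = np̄ + 3·√(np̄(1−p̄)) = 9.1250 + 3 × √(9.1250×0.90875) = 9.1250 + 3 × 2.8796 = 17.7639

17.76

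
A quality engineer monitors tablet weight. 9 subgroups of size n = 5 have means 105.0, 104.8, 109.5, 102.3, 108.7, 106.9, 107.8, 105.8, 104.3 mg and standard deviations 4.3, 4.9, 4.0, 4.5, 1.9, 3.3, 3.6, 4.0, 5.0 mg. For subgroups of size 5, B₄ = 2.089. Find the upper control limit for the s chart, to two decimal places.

s̄ = (4.3 + 4.9 + 4.0 + 4.5 + 1.9 + 3.3 + 3.6 + 4.0 + 5.0) / 9 = 3.9444
UCL_s = B₄·s̄ = 2.089 × 3.9444 = 8.2399

8.24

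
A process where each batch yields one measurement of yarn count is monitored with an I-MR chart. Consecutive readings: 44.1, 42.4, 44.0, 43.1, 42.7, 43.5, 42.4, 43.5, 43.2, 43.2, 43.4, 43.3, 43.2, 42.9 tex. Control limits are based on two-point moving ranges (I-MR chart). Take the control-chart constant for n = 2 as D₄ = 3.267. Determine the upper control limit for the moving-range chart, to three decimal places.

Moving ranges: 1.7, 1.6, 0.9, 0.4, 0.8, 1.1, 1.1, 0.3, 0.0, 0.2, 0.1, 0.1, 0.3; M̄R̄ = 8.6000 / 13 = 0.6615
UCL_MR = D₄·M̄R̄ = 3.267 × 0.6615 = 2.1612

2.161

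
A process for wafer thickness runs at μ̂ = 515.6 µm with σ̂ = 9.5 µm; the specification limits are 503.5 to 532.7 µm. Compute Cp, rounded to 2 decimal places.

Cp = (USL − LSL) / (6σ̂) = (532.7 − 503.5) / (6 × 9.5) = 29.2000 / 57.0000 = 0.5123

0.51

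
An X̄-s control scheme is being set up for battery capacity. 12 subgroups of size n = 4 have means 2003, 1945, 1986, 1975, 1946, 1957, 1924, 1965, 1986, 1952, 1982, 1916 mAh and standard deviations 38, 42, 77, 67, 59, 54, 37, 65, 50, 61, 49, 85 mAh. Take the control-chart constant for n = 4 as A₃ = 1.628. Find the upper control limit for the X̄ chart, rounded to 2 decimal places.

X̄̄ = (2003 + 1945 + 1986 + 1975 + 1946 + 1957 + 1924 + 1965 + 1986 + 1952 + 1982 + 1916) / 12 = 1961.4167
s̄ = (38 + 42 + 77 + 67 + 59 + 54 + 37 + 65 + 50 + 61 + 49 + 85) / 12 = 57.0000
UCL = X̄̄ + A₃·s̄ = 1961.4167 + 1.628 × 57.0000 = 2054.2127

2054.21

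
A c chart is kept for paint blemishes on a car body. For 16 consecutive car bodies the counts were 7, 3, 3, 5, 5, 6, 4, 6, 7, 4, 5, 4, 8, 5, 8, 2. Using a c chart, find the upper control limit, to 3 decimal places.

11.917

c̄ = (7 + 3 + 3 + 5 + 5 + 6 + 4 + 6 + 7 + 4 + 5 + 4 + 8 + 5 + 8 + 2) / 16 = 82 / 16 = 5.1250
UCL = c̄ + 3√c̄ = 5.1250 + 3 × √5.1250 = 5.1250 + 3 × 2.2638 = 11.9165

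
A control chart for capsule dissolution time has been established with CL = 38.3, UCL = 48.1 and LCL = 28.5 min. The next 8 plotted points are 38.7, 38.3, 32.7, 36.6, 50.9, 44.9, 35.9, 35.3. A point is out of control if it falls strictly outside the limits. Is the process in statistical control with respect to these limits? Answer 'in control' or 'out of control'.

Compare each point to [28.5, 48.1]: sample 5 = 50.9 > UCL.

out of control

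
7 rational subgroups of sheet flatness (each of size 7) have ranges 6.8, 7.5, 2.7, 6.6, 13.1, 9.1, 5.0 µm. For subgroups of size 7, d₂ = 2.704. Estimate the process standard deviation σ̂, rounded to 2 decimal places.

R̄ = (6.8 + 7.5 + 2.7 + 6.6 + 13.1 + 9.1 + 5.0) / 7 = 7.2571
σ̂ = R̄ / d₂ = 7.2571 / 2.704 = 2.6839

2.68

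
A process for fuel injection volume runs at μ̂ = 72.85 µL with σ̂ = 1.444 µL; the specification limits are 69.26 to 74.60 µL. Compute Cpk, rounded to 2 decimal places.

0.40

Cpu = (USL − μ̂) / (3σ̂) = (74.60 − 72.85) / (3 × 1.444) = 0.4040; Cpl = (μ̂ − LSL) / (3σ̂) = (72.85 − 69.26) / (3 × 1.444) = 0.8287; Cpk = min(Cpu, Cpl) = 0.4040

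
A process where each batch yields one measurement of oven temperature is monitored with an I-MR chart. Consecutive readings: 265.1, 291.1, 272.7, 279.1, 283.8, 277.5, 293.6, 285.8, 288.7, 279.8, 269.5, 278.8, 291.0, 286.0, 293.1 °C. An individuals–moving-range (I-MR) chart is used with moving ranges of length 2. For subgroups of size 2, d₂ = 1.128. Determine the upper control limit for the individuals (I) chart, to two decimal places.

309.24

X̄ = (265.1 + 291.1 + 272.7 + 279.1 + 283.8 + 277.5 + 293.6 + 285.8 + 288.7 + 279.8 + 269.5 + 278.8 + 291.0 + 286.0 + 293.1) / 15 = 282.3733
Moving ranges: 26.0, 18.4, 6.4, 4.7, 6.3, 16.1, 7.8, 2.9, 8.9, 10.3, 9.3, 12.2, 5.0, 7.1; M̄R̄ = 141.4000 / 14 = 10.1000
UCL = X̄ + 3·M̄R̄/d₂ = 282.3733 + 3 × 10.1000 / 1.128 = 309.2350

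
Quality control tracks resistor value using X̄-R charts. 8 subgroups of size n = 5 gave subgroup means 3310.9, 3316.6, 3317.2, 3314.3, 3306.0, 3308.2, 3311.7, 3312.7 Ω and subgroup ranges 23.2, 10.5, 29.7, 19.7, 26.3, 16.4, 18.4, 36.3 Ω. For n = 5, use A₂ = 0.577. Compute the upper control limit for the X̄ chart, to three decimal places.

X̄̄ = (3310.9 + 3316.6 + 3317.2 + 3314.3 + 3306.0 + 3308.2 + 3311.7 + 3312.7) / 8 = 26497.6000 / 8 = 3312.2000
R̄ = (23.2 + 10.5 + 29.7 + 19.7 + 26.3 + 16.4 + 18.4 + 36.3) / 8 = 180.5000 / 8 = 22.5625
UCL = X̄̄ + A₂·R̄ = 3312.2000 + 0.577 × 22.5625 = 3325.2186

3325.219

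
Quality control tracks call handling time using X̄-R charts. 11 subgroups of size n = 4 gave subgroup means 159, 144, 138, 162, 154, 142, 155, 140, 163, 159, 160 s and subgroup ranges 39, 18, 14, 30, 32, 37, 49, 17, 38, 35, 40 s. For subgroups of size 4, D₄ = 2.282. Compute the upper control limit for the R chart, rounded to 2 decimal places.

72.40

R̄ = (39 + 18 + 14 + 30 + 32 + 37 + 49 + 17 + 38 + 35 + 40) / 11 = 349.0000 / 11 = 31.7273
UCL_R = D₄·R̄ = 2.282 × 31.7273 = 72.4016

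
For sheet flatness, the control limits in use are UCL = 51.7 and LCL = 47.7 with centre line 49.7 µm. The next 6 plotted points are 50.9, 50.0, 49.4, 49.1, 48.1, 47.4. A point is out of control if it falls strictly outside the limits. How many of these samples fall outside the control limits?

1

Compare each point to [47.7, 51.7]: sample 6 = 47.4 < LCL.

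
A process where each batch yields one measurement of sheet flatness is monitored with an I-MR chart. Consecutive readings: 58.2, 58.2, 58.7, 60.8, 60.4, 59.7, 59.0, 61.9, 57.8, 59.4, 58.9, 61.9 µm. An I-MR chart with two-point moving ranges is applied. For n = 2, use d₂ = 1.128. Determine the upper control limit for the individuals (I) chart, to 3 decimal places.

63.564

X̄ = (58.2 + 58.2 + 58.7 + 60.8 + 60.4 + 59.7 + 59.0 + 61.9 + 57.8 + 59.4 + 58.9 + 61.9) / 12 = 59.5750
Moving ranges: 0.0, 0.5, 2.1, 0.4, 0.7, 0.7, 2.9, 4.1, 1.6, 0.5, 3.0; M̄R̄ = 16.5000 / 11 = 1.5000
UCL = X̄ + 3·M̄R̄/d₂ = 59.5750 + 3 × 1.5000 / 1.128 = 63.5644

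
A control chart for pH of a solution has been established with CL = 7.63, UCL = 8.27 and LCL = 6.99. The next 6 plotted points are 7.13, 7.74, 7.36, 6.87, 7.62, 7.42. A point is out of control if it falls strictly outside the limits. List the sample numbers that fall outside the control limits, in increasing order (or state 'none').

Compare each point to [6.99, 8.27]: sample 4 = 6.87 < LCL.

4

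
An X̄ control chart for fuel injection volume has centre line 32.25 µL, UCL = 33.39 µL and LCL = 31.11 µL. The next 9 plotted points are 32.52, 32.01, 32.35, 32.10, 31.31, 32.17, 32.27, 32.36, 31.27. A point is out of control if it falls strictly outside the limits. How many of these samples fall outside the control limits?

All 9 points lie within [31.11, 33.39].

0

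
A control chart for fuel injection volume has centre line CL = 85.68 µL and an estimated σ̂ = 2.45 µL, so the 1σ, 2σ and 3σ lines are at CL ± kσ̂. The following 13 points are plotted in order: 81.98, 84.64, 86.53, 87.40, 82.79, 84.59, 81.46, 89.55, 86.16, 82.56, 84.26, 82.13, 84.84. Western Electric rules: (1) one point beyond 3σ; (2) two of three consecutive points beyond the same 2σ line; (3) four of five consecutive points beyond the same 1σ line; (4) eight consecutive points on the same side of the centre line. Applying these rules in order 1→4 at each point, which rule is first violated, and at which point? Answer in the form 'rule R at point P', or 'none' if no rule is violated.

Zone of each point (C = within 1σ̂, B = 1σ̂–2σ̂, A = 2σ̂–3σ̂, * = beyond 3σ̂; sign = side of CL): 1:-B, 2:-C, 3:+C, 4:+C, 5:-B, 6:-C, 7:-B, 8:+B, 9:+C, 10:-B, 11:-C, 12:-B, 13:-C
No rule fires across all 13 points.

none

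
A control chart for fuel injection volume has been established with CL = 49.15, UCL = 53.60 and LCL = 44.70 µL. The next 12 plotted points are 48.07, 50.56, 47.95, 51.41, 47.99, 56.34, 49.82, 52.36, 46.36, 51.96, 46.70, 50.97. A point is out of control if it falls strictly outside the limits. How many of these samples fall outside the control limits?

Compare each point to [44.70, 53.60]: sample 6 = 56.34 > UCL.

1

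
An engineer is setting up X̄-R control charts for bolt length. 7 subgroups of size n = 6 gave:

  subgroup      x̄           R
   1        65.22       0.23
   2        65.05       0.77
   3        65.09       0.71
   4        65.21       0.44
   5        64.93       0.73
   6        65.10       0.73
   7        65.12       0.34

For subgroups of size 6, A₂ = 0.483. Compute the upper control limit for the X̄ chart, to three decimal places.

X̄̄ = (65.22 + 65.05 + 65.09 + 65.21 + 64.93 + 65.10 + 65.12) / 7 = 455.7200 / 7 = 65.1029
R̄ = (0.23 + 0.77 + 0.71 + 0.44 + 0.73 + 0.73 + 0.34) / 7 = 3.9500 / 7 = 0.5643
UCL = X̄̄ + A₂·R̄ = 65.1029 + 0.483 × 0.5643 = 65.3754

65.375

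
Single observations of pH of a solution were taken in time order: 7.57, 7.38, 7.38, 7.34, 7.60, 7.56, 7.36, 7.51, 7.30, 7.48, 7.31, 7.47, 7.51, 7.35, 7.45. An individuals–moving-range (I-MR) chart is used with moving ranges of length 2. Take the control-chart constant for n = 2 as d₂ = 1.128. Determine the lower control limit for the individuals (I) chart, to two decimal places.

7.08

X̄ = (7.57 + 7.38 + 7.38 + 7.34 + 7.60 + 7.56 + 7.36 + 7.51 + 7.30 + 7.48 + 7.31 + 7.47 + 7.51 + 7.35 + 7.45) / 15 = 7.4380
Moving ranges: 0.19, 0.00, 0.04, 0.26, 0.04, 0.20, 0.15, 0.21, 0.18, 0.17, 0.16, 0.04, 0.16, 0.10; M̄R̄ = 1.9000 / 14 = 0.1357
LCL = X̄ − 3·M̄R̄/d₂ = 7.4380 − 3 × 0.1357 / 1.128 = 7.0771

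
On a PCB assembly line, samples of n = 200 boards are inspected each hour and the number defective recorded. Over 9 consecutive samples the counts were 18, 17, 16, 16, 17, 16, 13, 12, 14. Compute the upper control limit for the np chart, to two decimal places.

p̄ = Σdᵢ / (k·n) = 139 / (9 × 200) = 0.07722
UCL = np̄ + 3·√(np̄(1−p̄)) = 15.4444 + 3 × √(15.4444×0.92278) = 15.4444 + 3 × 3.7752 = 26.7699

26.77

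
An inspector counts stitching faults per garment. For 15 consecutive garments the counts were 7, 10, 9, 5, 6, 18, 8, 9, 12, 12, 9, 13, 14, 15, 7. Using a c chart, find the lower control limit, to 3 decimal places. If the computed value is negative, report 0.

c̄ = (7 + 10 + 9 + 5 + 6 + 18 + 8 + 9 + 12 + 12 + 9 + 13 + 14 + 15 + 7) / 15 = 154 / 15 = 10.2667
LCL = c̄ − 3√c̄ = 10.2667 − 3 × 3.2042 = 0.6542

0.654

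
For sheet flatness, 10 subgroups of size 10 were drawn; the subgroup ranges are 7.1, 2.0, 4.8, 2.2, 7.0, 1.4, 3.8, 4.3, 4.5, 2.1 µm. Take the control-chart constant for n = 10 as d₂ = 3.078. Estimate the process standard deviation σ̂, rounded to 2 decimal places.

R̄ = (7.1 + 2.0 + 4.8 + 2.2 + 7.0 + 1.4 + 3.8 + 4.3 + 4.5 + 2.1) / 10 = 3.9200
σ̂ = R̄ / d₂ = 3.9200 / 3.078 = 1.2736

1.27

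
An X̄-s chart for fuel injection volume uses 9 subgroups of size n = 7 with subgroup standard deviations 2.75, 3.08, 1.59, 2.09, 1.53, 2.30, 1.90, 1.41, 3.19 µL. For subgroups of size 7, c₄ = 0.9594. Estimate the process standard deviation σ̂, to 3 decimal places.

2.298

s̄ = (2.75 + 3.08 + 1.59 + 2.09 + 1.53 + 2.30 + 1.90 + 1.41 + 3.19) / 9 = 2.2044
σ̂ = s̄ / c₄ = 2.2044 / 0.9594 = 2.2977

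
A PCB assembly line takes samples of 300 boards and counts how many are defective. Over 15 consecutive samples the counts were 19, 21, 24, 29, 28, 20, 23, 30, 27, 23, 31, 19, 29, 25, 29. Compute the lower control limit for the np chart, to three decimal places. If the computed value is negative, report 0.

p̄ = Σdᵢ / (k·n) = 377 / (15 × 300) = 0.08378
LCL = np̄ − 3·√(np̄(1−p̄)) = 25.1333 − 3 × 4.7987 = 10.7372

10.737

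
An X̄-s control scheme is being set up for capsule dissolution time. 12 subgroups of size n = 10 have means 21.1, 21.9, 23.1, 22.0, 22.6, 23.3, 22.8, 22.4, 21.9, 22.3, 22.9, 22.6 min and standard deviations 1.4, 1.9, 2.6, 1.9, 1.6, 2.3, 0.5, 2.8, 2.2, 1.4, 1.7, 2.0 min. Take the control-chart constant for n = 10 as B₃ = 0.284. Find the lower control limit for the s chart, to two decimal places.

s̄ = (1.4 + 1.9 + 2.6 + 1.9 + 1.6 + 2.3 + 0.5 + 2.8 + 2.2 + 1.4 + 1.7 + 2.0) / 12 = 1.8583
LCL_s = B₃·s̄ = 0.284 × 1.8583 = 0.5278

0.53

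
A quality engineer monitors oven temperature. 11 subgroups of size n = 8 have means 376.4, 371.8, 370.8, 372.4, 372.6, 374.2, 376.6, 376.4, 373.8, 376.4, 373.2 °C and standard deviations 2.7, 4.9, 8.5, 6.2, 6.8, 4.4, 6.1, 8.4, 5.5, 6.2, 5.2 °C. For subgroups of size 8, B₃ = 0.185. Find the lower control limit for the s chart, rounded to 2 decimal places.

1.09

s̄ = (2.7 + 4.9 + 8.5 + 6.2 + 6.8 + 4.4 + 6.1 + 8.4 + 5.5 + 6.2 + 5.2) / 11 = 5.9000
LCL_s = B₃·s̄ = 0.185 × 5.9000 = 1.0915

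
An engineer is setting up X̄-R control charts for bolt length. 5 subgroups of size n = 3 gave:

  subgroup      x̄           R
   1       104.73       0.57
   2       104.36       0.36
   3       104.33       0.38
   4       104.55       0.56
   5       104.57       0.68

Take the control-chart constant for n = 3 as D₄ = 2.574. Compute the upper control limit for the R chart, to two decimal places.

1.31

R̄ = (0.57 + 0.36 + 0.38 + 0.56 + 0.68) / 5 = 2.5500 / 5 = 0.5100
UCL_R = D₄·R̄ = 2.574 × 0.5100 = 1.3127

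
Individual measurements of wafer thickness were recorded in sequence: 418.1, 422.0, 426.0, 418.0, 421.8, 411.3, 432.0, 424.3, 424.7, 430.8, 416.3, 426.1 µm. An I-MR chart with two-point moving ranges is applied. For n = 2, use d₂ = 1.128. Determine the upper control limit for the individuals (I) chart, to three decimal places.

444.232

X̄ = (418.1 + 422.0 + 426.0 + 418.0 + 421.8 + 411.3 + 432.0 + 424.3 + 424.7 + 430.8 + 416.3 + 426.1) / 12 = 422.6167
Moving ranges: 3.9, 4.0, 8.0, 3.8, 10.5, 20.7, 7.7, 0.4, 6.1, 14.5, 9.8; M̄R̄ = 89.4000 / 11 = 8.1273
UCL = X̄ + 3·M̄R̄/d₂ = 422.6167 + 3 × 8.1273 / 1.128 = 444.2318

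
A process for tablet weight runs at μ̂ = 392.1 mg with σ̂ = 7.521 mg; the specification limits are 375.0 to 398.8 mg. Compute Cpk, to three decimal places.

Cpu = (USL − μ̂) / (3σ̂) = (398.8 − 392.1) / (3 × 7.521) = 0.2969; Cpl = (μ̂ − LSL) / (3σ̂) = (392.1 − 375.0) / (3 × 7.521) = 0.7579; Cpk = min(Cpu, Cpl) = 0.2969

0.297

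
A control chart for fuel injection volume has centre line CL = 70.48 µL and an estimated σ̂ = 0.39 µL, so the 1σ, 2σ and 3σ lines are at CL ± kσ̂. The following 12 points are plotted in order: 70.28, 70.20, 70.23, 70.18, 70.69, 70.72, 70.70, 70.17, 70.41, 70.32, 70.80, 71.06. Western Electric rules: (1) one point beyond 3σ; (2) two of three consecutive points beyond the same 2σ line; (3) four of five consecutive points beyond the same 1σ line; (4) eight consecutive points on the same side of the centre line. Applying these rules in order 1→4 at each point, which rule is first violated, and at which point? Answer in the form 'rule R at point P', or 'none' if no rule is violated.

none

Zone of each point (C = within 1σ̂, B = 1σ̂–2σ̂, A = 2σ̂–3σ̂, * = beyond 3σ̂; sign = side of CL): 1:-C, 2:-C, 3:-C, 4:-C, 5:+C, 6:+C, 7:+C, 8:-C, 9:-C, 10:-C, 11:+C, 12:+B
No rule fires across all 12 points.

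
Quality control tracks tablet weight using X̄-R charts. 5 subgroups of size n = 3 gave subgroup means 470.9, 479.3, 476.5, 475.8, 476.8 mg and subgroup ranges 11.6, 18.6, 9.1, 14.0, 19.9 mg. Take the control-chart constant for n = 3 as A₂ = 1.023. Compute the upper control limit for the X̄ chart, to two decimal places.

X̄̄ = (470.9 + 479.3 + 476.5 + 475.8 + 476.8) / 5 = 2379.3000 / 5 = 475.8600
R̄ = (11.6 + 18.6 + 9.1 + 14.0 + 19.9) / 5 = 73.2000 / 5 = 14.6400
UCL = X̄̄ + A₂·R̄ = 475.8600 + 1.023 × 14.6400 = 490.8367

490.84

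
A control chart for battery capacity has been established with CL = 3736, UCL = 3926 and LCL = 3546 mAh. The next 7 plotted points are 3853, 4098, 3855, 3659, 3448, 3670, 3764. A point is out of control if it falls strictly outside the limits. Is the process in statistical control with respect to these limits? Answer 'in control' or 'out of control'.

Compare each point to [3546, 3926]: sample 2 = 4098 > UCL; sample 5 = 3448 < LCL.

out of control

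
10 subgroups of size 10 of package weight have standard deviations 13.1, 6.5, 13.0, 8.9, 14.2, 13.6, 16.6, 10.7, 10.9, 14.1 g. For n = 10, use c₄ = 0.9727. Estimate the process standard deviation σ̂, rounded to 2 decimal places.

s̄ = (13.1 + 6.5 + 13.0 + 8.9 + 14.2 + 13.6 + 16.6 + 10.7 + 10.9 + 14.1) / 10 = 12.1600
σ̂ = s̄ / c₄ = 12.1600 / 0.9727 = 12.5013

12.50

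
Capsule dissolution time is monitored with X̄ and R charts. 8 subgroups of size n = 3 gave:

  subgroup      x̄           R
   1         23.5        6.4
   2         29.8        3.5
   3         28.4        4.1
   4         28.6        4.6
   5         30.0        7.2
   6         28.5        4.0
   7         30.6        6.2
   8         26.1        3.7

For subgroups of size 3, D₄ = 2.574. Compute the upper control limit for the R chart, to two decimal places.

R̄ = (6.4 + 3.5 + 4.1 + 4.6 + 7.2 + 4.0 + 6.2 + 3.7) / 8 = 39.7000 / 8 = 4.9625
UCL_R = D₄·R̄ = 2.574 × 4.9625 = 12.7735

12.77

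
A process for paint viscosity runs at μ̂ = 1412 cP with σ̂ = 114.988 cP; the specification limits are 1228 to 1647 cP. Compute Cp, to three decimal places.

0.607

Cp = (USL − LSL) / (6σ̂) = (1647 − 1228) / (6 × 114.988) = 419.0000 / 689.9280 = 0.6073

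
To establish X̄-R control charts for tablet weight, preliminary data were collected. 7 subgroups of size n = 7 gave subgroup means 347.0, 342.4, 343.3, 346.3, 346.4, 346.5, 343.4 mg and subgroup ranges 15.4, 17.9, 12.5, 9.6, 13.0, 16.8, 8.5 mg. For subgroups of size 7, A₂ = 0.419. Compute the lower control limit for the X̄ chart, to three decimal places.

339.434

X̄̄ = (347.0 + 342.4 + 343.3 + 346.3 + 346.4 + 346.5 + 343.4) / 7 = 2415.3000 / 7 = 345.0429
R̄ = (15.4 + 17.9 + 12.5 + 9.6 + 13.0 + 16.8 + 8.5) / 7 = 93.7000 / 7 = 13.3857
LCL = X̄̄ − A₂·R̄ = 345.0429 − 0.419 × 13.3857 = 339.4342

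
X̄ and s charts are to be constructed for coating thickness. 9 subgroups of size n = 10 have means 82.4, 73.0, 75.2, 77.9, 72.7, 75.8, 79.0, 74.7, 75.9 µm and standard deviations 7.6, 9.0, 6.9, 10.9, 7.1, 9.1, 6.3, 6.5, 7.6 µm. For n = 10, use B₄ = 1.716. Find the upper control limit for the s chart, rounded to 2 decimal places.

s̄ = (7.6 + 9.0 + 6.9 + 10.9 + 7.1 + 9.1 + 6.3 + 6.5 + 7.6) / 9 = 7.8889
UCL_s = B₄·s̄ = 1.716 × 7.8889 = 13.5373

13.54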